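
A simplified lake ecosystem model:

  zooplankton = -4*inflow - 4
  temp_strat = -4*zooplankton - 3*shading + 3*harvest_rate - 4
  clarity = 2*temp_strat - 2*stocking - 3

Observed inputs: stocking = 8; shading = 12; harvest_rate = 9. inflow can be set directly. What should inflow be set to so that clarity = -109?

Substituting into the temp_strat equation gives temp_strat = 16*inflow + 3.
clarity becomes 32*inflow - 13.
Solve 32*inflow - 13 = -109: inflow = (-109 + 13) / 32 = -3.

inflow = -3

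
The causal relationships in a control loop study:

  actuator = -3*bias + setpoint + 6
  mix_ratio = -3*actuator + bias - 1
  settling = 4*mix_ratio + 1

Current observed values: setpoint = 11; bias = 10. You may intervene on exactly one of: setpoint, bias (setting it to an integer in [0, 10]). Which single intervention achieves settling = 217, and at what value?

Intervening on setpoint: with other inputs at their observed values, settling = -12*setpoint + 325. Solving for 217 gives setpoint = 9, within [0, 10].
Intervening on bias: settling = 40*bias - 207. Reaching 217 requires bias = 53/5, not an integer.

set setpoint = 9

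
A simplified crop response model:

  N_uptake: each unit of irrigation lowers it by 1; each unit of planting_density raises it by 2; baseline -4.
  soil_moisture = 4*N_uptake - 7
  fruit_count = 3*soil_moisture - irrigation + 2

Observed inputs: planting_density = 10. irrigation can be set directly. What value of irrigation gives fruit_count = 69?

irrigation = 8

Substituting into the N_uptake equation gives N_uptake = -irrigation + 16.
So soil_moisture = -4*irrigation + 57.
Substituting into the fruit_count equation gives fruit_count = -13*irrigation + 173.
Solve -13*irrigation + 173 = 69: irrigation = (69 - 173) / -13 = 8.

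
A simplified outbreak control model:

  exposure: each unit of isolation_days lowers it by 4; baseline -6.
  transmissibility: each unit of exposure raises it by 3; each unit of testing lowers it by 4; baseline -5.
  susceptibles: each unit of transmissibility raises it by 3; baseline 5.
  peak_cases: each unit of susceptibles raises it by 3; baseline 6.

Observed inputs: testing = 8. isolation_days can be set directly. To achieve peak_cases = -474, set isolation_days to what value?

Substituting into the transmissibility equation gives transmissibility = -12*isolation_days - 55.
So susceptibles = -36*isolation_days - 160.
Substituting into the peak_cases equation gives peak_cases = -108*isolation_days - 474.
Solve -108*isolation_days - 474 = -474: isolation_days = (-474 + 474) / -108 = 0.

isolation_days = 0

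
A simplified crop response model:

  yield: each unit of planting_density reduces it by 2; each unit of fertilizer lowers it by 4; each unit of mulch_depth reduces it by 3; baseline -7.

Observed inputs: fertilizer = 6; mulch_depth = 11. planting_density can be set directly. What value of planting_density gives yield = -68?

Substituting into the yield equation gives yield = -2*planting_density - 64.
Solve -2*planting_density - 64 = -68: planting_density = (-68 + 64) / -2 = 2.

planting_density = 2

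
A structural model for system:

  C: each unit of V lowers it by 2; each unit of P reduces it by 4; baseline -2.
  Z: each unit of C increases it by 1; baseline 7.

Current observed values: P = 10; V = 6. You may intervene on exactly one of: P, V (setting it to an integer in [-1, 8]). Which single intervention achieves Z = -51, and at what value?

set V = 8

Intervening on P: Z = -4*P - 7. Reaching -51 requires P = 11, outside [-1, 8].
Intervening on V: with other inputs at their observed values, Z = -2*V - 35. Solving for -51 gives V = 8, within [-1, 8].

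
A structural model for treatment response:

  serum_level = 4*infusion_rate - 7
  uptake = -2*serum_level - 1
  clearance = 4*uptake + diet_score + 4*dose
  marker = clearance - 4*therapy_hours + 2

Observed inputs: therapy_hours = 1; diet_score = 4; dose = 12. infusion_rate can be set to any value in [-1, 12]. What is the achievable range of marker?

-282 to 134

Substituting into the uptake equation gives uptake = -8*infusion_rate + 13.
Substituting into the clearance equation gives clearance = -32*infusion_rate + 104.
Substituting into the marker equation gives marker = -32*infusion_rate + 102.
Linear in infusion_rate, so extremes are at the endpoints: infusion_rate = -1 gives marker = 134; infusion_rate = 12 gives marker = -282.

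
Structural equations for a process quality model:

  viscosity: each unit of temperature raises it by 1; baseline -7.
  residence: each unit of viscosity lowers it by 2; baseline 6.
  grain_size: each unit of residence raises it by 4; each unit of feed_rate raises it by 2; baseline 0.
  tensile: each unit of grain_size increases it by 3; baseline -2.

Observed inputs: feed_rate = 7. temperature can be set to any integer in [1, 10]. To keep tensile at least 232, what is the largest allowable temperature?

temperature = 2

Substituting into the residence equation gives residence = -2*temperature + 20.
This gives grain_size = -8*temperature + 94.
Substituting into the tensile equation gives tensile = -24*temperature + 280.
Require -24*temperature + 280 ≥ 232, so temperature ≤ 2.
The largest integer in [1, 10] satisfying this is 2.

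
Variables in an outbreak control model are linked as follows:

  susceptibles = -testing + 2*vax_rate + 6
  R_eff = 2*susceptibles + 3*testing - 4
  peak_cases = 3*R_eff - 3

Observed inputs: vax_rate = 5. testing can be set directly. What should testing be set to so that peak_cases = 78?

testing = -1

Substituting into the susceptibles equation gives susceptibles = -testing + 16.
Substituting into the R_eff equation gives R_eff = testing + 28.
This gives peak_cases = 3*testing + 81.
Solve 3*testing + 81 = 78: testing = (78 - 81) / 3 = -1.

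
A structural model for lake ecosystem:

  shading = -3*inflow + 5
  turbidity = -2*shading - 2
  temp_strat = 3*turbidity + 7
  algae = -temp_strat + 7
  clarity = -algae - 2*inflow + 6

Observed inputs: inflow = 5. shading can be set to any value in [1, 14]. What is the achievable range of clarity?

Intervening on shading fixes its value directly, overriding its dependence on inflow.
Substituting into the temp_strat equation gives temp_strat = -6*shading + 1.
Substituting into the algae equation gives algae = 6*shading + 6.
This gives clarity = -6*shading - 10.
Linear in shading, so extremes are at the endpoints: shading = 1 gives clarity = -16; shading = 14 gives clarity = -94.

-94 to -16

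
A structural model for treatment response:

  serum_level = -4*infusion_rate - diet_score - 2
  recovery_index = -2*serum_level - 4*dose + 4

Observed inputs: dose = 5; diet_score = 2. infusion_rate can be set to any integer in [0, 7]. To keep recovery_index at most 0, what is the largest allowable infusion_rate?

Substituting into the serum_level equation gives serum_level = -4*infusion_rate - 4.
Substituting into the recovery_index equation gives recovery_index = 8*infusion_rate - 8.
Require 8*infusion_rate - 8 ≤ 0, so infusion_rate ≤ 1.
The largest integer in [0, 7] satisfying this is 1.

infusion_rate = 1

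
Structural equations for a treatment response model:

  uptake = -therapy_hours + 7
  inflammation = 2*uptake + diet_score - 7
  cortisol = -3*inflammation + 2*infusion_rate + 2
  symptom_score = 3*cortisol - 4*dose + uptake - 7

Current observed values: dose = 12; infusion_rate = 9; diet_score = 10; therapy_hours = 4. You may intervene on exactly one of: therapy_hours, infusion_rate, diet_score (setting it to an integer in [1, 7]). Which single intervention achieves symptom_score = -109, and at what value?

set infusion_rate = 3

Intervening on therapy_hours: symptom_score = 17*therapy_hours - 141. Reaching -109 requires therapy_hours = 32/17, not an integer.
Intervening on infusion_rate: with other inputs at their observed values, symptom_score = 6*infusion_rate - 127. Solving for -109 gives infusion_rate = 3, within [1, 7].
Intervening on diet_score: symptom_score = -9*diet_score + 17. Reaching -109 requires diet_score = 14, outside [1, 7].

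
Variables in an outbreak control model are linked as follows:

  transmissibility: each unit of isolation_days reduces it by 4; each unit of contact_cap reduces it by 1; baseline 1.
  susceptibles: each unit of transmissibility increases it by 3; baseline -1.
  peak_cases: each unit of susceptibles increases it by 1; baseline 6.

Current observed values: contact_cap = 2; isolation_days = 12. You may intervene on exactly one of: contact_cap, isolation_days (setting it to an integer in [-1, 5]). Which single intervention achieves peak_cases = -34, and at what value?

set isolation_days = 3

Intervening on contact_cap: peak_cases = -3*contact_cap - 136. Reaching -34 requires contact_cap = -34, outside [-1, 5].
Intervening on isolation_days: with other inputs at their observed values, peak_cases = -12*isolation_days + 2. Solving for -34 gives isolation_days = 3, within [-1, 5].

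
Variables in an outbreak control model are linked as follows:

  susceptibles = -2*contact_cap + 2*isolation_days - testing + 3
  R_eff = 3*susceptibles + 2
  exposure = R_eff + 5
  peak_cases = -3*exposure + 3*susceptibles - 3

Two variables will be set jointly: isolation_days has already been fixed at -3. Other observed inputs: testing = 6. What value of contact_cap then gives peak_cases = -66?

With isolation_days held at -3:
Substituting into the susceptibles equation gives susceptibles = -2*contact_cap - 9.
Substituting into the R_eff equation gives R_eff = -6*contact_cap - 25.
exposure becomes -6*contact_cap - 20.
Substituting into the peak_cases equation gives peak_cases = 12*contact_cap + 30.
Solve 12*contact_cap + 30 = -66: contact_cap = (-66 - 30) / 12 = -8.

contact_cap = -8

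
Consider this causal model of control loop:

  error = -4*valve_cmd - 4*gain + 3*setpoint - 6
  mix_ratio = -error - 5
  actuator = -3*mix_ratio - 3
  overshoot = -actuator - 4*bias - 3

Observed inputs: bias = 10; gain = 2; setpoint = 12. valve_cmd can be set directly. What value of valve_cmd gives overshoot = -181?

valve_cmd = -5

Substituting into the error equation gives error = -4*valve_cmd + 22.
Substituting into the mix_ratio equation gives mix_ratio = 4*valve_cmd - 27.
actuator becomes -12*valve_cmd + 78.
This gives overshoot = 12*valve_cmd - 121.
Solve 12*valve_cmd - 121 = -181: valve_cmd = (-181 + 121) / 12 = -5.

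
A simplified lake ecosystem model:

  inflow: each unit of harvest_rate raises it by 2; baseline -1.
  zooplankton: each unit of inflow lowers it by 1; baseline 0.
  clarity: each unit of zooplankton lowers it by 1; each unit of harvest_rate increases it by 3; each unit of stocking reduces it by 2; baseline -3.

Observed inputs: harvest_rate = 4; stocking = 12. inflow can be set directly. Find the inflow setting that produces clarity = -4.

inflow = 11

Intervening on inflow fixes its value directly, overriding its dependence on harvest_rate.
Substituting into the clarity equation gives clarity = inflow - 15.
Solve inflow - 15 = -4: inflow = (-4 + 15) / 1 = 11.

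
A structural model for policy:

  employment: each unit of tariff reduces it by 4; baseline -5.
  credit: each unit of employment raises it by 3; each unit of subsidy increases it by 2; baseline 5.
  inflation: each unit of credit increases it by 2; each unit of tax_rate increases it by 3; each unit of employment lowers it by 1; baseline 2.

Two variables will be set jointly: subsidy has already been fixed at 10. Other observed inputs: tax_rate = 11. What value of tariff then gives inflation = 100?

With subsidy held at 10:
Substituting into the credit equation gives credit = -12*tariff + 10.
Substituting into the inflation equation gives inflation = -20*tariff + 60.
Solve -20*tariff + 60 = 100: tariff = (100 - 60) / -20 = -2.

tariff = -2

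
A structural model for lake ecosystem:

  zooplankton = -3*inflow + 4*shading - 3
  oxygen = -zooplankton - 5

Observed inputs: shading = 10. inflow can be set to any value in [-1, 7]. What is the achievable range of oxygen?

-45 to -21

Substituting into the zooplankton equation gives zooplankton = -3*inflow + 37.
Substituting into the oxygen equation gives oxygen = 3*inflow - 42.
Linear in inflow, so extremes are at the endpoints: inflow = -1 gives oxygen = -45; inflow = 7 gives oxygen = -21.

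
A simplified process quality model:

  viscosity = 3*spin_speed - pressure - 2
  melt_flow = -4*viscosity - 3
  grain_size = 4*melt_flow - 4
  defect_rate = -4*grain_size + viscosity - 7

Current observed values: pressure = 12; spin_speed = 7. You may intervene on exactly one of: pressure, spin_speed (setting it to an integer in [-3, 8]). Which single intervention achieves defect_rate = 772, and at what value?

Intervening on pressure: with other inputs at their observed values, defect_rate = -65*pressure + 1292. Solving for 772 gives pressure = 8, within [-3, 8].
Intervening on spin_speed: defect_rate = 195*spin_speed - 853. Reaching 772 requires spin_speed = 25/3, not an integer.

set pressure = 8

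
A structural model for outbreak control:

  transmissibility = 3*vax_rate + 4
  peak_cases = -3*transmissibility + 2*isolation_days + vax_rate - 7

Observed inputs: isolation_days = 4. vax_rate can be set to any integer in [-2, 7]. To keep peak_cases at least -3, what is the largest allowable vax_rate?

Substituting into the peak_cases equation gives peak_cases = -8*vax_rate - 11.
Require -8*vax_rate - 11 ≥ -3, so vax_rate ≤ -1.
The largest integer in [-2, 7] satisfying this is -1.

vax_rate = -1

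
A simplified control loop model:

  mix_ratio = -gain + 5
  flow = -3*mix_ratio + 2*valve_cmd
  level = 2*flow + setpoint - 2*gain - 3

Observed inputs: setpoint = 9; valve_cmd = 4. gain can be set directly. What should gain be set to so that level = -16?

gain = -2

Substituting into the flow equation gives flow = 3*gain - 7.
Substituting into the level equation gives level = 4*gain - 8.
Solve 4*gain - 8 = -16: gain = (-16 + 8) / 4 = -2.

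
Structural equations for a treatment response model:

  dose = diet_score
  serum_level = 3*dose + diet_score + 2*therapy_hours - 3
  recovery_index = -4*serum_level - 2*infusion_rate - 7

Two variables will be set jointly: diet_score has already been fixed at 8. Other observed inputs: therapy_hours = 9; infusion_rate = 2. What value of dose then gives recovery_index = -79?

dose = -2

With diet_score held at 8:
Intervening on dose fixes its value directly, overriding its dependence on diet_score.
Substituting into the serum_level equation gives serum_level = 3*dose + 23.
This gives recovery_index = -12*dose - 103.
Solve -12*dose - 103 = -79: dose = (-79 + 103) / -12 = -2.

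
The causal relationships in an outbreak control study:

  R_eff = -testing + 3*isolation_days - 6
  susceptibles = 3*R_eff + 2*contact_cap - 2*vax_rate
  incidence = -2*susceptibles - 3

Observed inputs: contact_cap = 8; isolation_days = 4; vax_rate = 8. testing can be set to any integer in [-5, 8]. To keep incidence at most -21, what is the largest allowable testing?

Substituting into the R_eff equation gives R_eff = -testing + 6.
Substituting into the susceptibles equation gives susceptibles = -3*testing + 18.
Substituting into the incidence equation gives incidence = 6*testing - 39.
Require 6*testing - 39 ≤ -21, so testing ≤ 3.
The largest integer in [-5, 8] satisfying this is 3.

testing = 3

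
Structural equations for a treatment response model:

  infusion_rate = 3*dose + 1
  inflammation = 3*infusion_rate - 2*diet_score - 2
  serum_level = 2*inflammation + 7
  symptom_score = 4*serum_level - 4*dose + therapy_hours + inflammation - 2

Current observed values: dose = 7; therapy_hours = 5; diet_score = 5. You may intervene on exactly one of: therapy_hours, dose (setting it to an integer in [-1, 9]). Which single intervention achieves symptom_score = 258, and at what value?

Intervening on therapy_hours: symptom_score = therapy_hours + 484. Reaching 258 requires therapy_hours = -226, outside [-1, 9].
Intervening on dose: with other inputs at their observed values, symptom_score = 77*dose - 50. Solving for 258 gives dose = 4, within [-1, 9].

set dose = 4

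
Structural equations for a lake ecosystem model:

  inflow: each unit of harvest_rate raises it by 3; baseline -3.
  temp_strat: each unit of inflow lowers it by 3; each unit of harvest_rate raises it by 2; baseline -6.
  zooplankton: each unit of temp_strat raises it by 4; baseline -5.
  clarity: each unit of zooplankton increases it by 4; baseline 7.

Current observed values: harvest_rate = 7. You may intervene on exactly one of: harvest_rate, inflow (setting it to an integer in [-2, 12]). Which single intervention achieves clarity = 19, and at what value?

Intervening on harvest_rate: clarity = -112*harvest_rate + 35. Reaching 19 requires harvest_rate = 1/7, not an integer.
Intervening on inflow: with other inputs at their observed values, clarity = -48*inflow + 115. Solving for 19 gives inflow = 2, within [-2, 12].

set inflow = 2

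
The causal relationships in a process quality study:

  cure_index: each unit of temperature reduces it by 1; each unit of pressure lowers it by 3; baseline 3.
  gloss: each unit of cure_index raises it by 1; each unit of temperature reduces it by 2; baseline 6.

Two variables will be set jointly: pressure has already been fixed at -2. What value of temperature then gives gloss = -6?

temperature = 7

With pressure held at -2:
Substituting into the cure_index equation gives cure_index = -temperature + 9.
gloss becomes -3*temperature + 15.
Solve -3*temperature + 15 = -6: temperature = (-6 - 15) / -3 = 7.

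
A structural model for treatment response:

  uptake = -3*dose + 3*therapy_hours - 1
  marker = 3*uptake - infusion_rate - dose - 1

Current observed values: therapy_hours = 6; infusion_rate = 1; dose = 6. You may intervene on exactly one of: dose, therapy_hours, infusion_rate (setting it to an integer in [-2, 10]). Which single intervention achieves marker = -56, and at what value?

Intervening on dose: marker = -10*dose + 49. Reaching -56 requires dose = 21/2, not an integer.
Intervening on therapy_hours: with other inputs at their observed values, marker = 9*therapy_hours - 65. Solving for -56 gives therapy_hours = 1, within [-2, 10].
Intervening on infusion_rate: marker = -infusion_rate - 10. Reaching -56 requires infusion_rate = 46, outside [-2, 10].

set therapy_hours = 1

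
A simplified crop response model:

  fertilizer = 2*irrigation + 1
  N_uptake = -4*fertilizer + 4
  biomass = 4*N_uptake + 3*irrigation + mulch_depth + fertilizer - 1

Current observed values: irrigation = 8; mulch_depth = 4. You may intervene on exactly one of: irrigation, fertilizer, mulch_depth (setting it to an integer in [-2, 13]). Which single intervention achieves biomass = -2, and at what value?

Intervening on irrigation: biomass = -27*irrigation + 4. Reaching -2 requires irrigation = 2/9, not an integer.
Intervening on fertilizer: with other inputs at their observed values, biomass = -15*fertilizer + 43. Solving for -2 gives fertilizer = 3, within [-2, 13].
Intervening on mulch_depth: biomass = mulch_depth - 216. Reaching -2 requires mulch_depth = 214, outside [-2, 13].

set fertilizer = 3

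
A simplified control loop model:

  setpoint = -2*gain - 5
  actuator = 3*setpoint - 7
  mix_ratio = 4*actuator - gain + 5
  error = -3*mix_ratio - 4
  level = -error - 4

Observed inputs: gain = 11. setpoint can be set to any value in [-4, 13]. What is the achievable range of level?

-246 to 366

Intervening on setpoint fixes its value directly, overriding its dependence on gain.
Substituting into the mix_ratio equation gives mix_ratio = 12*setpoint - 34.
Substituting into the error equation gives error = -36*setpoint + 98.
level becomes 36*setpoint - 102.
Linear in setpoint, so extremes are at the endpoints: setpoint = -4 gives level = -246; setpoint = 13 gives level = 366.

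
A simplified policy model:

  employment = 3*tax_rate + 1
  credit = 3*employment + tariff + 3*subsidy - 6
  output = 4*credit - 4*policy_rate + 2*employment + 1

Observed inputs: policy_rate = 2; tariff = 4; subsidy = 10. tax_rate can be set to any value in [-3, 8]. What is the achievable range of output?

Substituting into the credit equation gives credit = 9*tax_rate + 31.
So output = 42*tax_rate + 119.
Linear in tax_rate, so extremes are at the endpoints: tax_rate = -3 gives output = -7; tax_rate = 8 gives output = 455.

-7 to 455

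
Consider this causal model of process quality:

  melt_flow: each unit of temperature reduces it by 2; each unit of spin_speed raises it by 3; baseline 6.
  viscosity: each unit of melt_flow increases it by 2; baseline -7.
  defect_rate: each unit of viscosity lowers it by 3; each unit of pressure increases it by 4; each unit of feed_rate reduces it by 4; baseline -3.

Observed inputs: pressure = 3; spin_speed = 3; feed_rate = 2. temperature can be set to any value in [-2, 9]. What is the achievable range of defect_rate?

-92 to 40

Substituting into the melt_flow equation gives melt_flow = -2*temperature + 15.
viscosity becomes -4*temperature + 23.
Substituting into the defect_rate equation gives defect_rate = 12*temperature - 68.
Linear in temperature, so extremes are at the endpoints: temperature = -2 gives defect_rate = -92; temperature = 9 gives defect_rate = 40.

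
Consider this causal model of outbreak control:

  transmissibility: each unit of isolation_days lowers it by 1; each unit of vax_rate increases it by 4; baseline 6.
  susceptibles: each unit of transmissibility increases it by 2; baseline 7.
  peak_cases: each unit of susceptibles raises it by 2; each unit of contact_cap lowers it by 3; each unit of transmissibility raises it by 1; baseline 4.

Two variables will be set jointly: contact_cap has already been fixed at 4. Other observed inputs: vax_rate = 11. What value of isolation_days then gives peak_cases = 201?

With contact_cap held at 4:
Substituting into the transmissibility equation gives transmissibility = -isolation_days + 50.
Substituting into the susceptibles equation gives susceptibles = -2*isolation_days + 107.
This gives peak_cases = -5*isolation_days + 256.
Solve -5*isolation_days + 256 = 201: isolation_days = (201 - 256) / -5 = 11.

isolation_days = 11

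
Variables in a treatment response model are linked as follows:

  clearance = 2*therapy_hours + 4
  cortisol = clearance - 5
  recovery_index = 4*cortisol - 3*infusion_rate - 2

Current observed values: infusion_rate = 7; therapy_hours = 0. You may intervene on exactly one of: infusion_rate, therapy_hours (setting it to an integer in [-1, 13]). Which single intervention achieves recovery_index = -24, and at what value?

set infusion_rate = 6

Intervening on infusion_rate: with other inputs at their observed values, recovery_index = -3*infusion_rate - 6. Solving for -24 gives infusion_rate = 6, within [-1, 13].
Intervening on therapy_hours: recovery_index = 8*therapy_hours - 27. Reaching -24 requires therapy_hours = 3/8, not an integer.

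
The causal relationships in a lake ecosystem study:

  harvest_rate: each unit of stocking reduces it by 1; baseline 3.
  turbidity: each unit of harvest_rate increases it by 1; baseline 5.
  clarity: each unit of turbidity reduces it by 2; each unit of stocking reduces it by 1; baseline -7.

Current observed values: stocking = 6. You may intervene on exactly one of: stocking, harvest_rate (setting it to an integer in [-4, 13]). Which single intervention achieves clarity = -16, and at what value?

Intervening on stocking: with other inputs at their observed values, clarity = stocking - 23. Solving for -16 gives stocking = 7, within [-4, 13].
Intervening on harvest_rate: clarity = -2*harvest_rate - 23. Reaching -16 requires harvest_rate = -7/2, not an integer.

set stocking = 7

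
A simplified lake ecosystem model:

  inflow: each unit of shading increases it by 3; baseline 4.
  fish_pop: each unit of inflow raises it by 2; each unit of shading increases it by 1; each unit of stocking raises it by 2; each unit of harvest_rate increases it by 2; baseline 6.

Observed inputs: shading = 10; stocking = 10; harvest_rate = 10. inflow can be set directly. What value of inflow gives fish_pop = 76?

inflow = 10

Intervening on inflow fixes its value directly, overriding its dependence on shading.
Substituting into the fish_pop equation gives fish_pop = 2*inflow + 56.
Solve 2*inflow + 56 = 76: inflow = (76 - 56) / 2 = 10.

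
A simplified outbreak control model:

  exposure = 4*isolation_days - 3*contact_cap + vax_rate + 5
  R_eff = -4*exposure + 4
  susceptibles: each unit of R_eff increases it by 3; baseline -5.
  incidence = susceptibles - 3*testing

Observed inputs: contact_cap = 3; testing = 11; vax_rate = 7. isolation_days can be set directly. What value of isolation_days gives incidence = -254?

Substituting into the exposure equation gives exposure = 4*isolation_days + 3.
This gives R_eff = -16*isolation_days - 8.
Substituting into the susceptibles equation gives susceptibles = -48*isolation_days - 29.
So incidence = -48*isolation_days - 62.
Solve -48*isolation_days - 62 = -254: isolation_days = (-254 + 62) / -48 = 4.

isolation_days = 4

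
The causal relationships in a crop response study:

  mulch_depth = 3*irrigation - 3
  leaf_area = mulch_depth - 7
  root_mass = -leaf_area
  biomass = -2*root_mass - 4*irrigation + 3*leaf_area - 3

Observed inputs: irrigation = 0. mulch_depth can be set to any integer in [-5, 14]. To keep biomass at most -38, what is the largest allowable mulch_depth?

Intervening on mulch_depth fixes its value directly, overriding its dependence on irrigation.
Substituting into the root_mass equation gives root_mass = -mulch_depth + 7.
Substituting into the biomass equation gives biomass = 5*mulch_depth - 38.
Require 5*mulch_depth - 38 ≤ -38, so mulch_depth ≤ 0.
The largest integer in [-5, 14] satisfying this is 0.

mulch_depth = 0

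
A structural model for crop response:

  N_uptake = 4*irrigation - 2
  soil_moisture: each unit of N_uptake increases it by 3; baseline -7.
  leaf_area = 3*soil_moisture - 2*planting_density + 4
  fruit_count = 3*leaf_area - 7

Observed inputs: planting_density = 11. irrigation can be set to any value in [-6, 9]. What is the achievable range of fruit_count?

Substituting into the soil_moisture equation gives soil_moisture = 12*irrigation - 13.
leaf_area becomes 36*irrigation - 57.
Substituting into the fruit_count equation gives fruit_count = 108*irrigation - 178.
Linear in irrigation, so extremes are at the endpoints: irrigation = -6 gives fruit_count = -826; irrigation = 9 gives fruit_count = 794.

-826 to 794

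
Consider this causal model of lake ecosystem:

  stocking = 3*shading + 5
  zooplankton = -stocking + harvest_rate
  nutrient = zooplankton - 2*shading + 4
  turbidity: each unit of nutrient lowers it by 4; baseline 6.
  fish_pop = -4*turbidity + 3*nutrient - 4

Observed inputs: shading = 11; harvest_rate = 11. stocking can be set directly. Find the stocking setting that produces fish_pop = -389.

Intervening on stocking fixes its value directly, overriding its dependence on shading.
Substituting into the zooplankton equation gives zooplankton = -stocking + 11.
This gives nutrient = -stocking - 7.
Substituting into the turbidity equation gives turbidity = 4*stocking + 34.
This gives fish_pop = -19*stocking - 161.
Solve -19*stocking - 161 = -389: stocking = (-389 + 161) / -19 = 12.

stocking = 12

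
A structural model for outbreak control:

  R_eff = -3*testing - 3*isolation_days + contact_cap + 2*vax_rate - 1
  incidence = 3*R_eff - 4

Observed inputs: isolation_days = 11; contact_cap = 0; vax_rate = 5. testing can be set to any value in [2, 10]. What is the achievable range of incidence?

-166 to -94

Substituting into the R_eff equation gives R_eff = -3*testing - 24.
So incidence = -9*testing - 76.
Linear in testing, so extremes are at the endpoints: testing = 2 gives incidence = -94; testing = 10 gives incidence = -166.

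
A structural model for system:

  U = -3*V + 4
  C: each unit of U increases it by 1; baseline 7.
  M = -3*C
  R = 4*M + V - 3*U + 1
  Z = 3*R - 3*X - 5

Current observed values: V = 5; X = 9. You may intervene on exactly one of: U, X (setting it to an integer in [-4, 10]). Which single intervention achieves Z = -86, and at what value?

Intervening on U: with other inputs at their observed values, Z = -45*U - 266. Solving for -86 gives U = -4, within [-4, 10].
Intervening on X: Z = -3*X + 256. Reaching -86 requires X = 114, outside [-4, 10].

set U = -4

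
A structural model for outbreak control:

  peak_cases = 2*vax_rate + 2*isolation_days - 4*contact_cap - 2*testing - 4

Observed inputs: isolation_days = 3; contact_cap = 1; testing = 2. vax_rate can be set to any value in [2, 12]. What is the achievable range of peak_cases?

Substituting into the peak_cases equation gives peak_cases = 2*vax_rate - 6.
Linear in vax_rate, so extremes are at the endpoints: vax_rate = 2 gives peak_cases = -2; vax_rate = 12 gives peak_cases = 18.

-2 to 18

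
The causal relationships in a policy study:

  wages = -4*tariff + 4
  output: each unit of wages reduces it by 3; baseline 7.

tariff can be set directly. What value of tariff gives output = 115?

tariff = 10

Substituting into the output equation gives output = 12*tariff - 5.
Solve 12*tariff - 5 = 115: tariff = (115 + 5) / 12 = 10.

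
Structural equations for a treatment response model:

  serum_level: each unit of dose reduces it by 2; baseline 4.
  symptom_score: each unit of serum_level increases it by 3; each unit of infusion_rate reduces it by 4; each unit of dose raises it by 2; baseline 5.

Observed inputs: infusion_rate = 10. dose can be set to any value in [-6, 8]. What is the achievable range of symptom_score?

Substituting into the symptom_score equation gives symptom_score = -4*dose - 23.
Linear in dose, so extremes are at the endpoints: dose = -6 gives symptom_score = 1; dose = 8 gives symptom_score = -55.

-55 to 1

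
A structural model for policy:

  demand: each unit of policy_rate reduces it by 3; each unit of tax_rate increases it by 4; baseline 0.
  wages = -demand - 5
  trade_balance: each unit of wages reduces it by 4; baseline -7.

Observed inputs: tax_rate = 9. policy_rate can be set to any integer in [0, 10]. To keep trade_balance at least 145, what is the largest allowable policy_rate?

policy_rate = 1

Substituting into the demand equation gives demand = -3*policy_rate + 36.
So wages = 3*policy_rate - 41.
Substituting into the trade_balance equation gives trade_balance = -12*policy_rate + 157.
Require -12*policy_rate + 157 ≥ 145, so policy_rate ≤ 1.
The largest integer in [0, 10] satisfying this is 1.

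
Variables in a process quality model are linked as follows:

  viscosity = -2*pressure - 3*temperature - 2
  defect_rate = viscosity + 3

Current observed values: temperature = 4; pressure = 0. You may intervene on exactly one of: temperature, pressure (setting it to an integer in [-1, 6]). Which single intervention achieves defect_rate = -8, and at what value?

set temperature = 3

Intervening on temperature: with other inputs at their observed values, defect_rate = -3*temperature + 1. Solving for -8 gives temperature = 3, within [-1, 6].
Intervening on pressure: defect_rate = -2*pressure - 11. Reaching -8 requires pressure = -3/2, not an integer.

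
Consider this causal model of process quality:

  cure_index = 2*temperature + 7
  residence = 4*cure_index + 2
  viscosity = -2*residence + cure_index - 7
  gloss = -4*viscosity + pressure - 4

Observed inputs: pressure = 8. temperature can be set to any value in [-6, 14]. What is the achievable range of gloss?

Substituting into the residence equation gives residence = 8*temperature + 30.
Substituting into the viscosity equation gives viscosity = -14*temperature - 60.
Substituting into the gloss equation gives gloss = 56*temperature + 244.
Linear in temperature, so extremes are at the endpoints: temperature = -6 gives gloss = -92; temperature = 14 gives gloss = 1028.

-92 to 1028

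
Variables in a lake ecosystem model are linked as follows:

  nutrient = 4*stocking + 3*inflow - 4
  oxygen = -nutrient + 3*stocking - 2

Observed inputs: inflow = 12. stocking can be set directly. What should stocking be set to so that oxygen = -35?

stocking = 1

Substituting into the nutrient equation gives nutrient = 4*stocking + 32.
Substituting into the oxygen equation gives oxygen = -stocking - 34.
Solve -stocking - 34 = -35: stocking = (-35 + 34) / -1 = 1.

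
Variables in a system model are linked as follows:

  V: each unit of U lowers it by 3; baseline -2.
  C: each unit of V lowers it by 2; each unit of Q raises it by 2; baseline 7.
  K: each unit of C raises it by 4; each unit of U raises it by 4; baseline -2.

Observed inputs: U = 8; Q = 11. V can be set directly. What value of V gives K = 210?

Intervening on V fixes its value directly, overriding its dependence on U.
Substituting into the C equation gives C = -2*V + 29.
This gives K = -8*V + 146.
Solve -8*V + 146 = 210: V = (210 - 146) / -8 = -8.

V = -8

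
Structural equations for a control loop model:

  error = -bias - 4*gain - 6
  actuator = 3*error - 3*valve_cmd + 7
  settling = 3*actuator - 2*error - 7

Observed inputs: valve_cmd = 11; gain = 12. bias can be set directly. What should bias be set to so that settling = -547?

Substituting into the error equation gives error = -bias - 54.
actuator becomes -3*bias - 188.
So settling = -7*bias - 463.
Solve -7*bias - 463 = -547: bias = (-547 + 463) / -7 = 12.

bias = 12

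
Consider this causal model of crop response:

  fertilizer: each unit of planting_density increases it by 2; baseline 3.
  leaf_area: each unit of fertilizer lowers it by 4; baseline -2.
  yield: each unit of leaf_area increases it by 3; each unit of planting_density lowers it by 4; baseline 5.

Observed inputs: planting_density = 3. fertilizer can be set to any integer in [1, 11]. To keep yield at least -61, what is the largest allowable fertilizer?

Intervening on fertilizer fixes its value directly, overriding its dependence on planting_density.
Substituting into the yield equation gives yield = -12*fertilizer - 13.
Require -12*fertilizer - 13 ≥ -61, so fertilizer ≤ 4.
The largest integer in [1, 11] satisfying this is 4.

fertilizer = 4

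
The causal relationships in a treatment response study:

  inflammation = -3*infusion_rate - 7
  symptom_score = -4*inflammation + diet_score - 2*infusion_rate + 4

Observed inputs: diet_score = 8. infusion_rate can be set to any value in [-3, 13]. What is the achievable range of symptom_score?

10 to 170

Substituting into the symptom_score equation gives symptom_score = 10*infusion_rate + 40.
Linear in infusion_rate, so extremes are at the endpoints: infusion_rate = -3 gives symptom_score = 10; infusion_rate = 13 gives symptom_score = 170.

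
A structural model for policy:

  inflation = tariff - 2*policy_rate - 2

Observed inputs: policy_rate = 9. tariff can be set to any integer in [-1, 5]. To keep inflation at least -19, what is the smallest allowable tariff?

tariff = 1

Substituting into the inflation equation gives inflation = tariff - 20.
Require tariff - 20 ≥ -19, so tariff ≥ 1.
The smallest integer in [-1, 5] satisfying this is 1.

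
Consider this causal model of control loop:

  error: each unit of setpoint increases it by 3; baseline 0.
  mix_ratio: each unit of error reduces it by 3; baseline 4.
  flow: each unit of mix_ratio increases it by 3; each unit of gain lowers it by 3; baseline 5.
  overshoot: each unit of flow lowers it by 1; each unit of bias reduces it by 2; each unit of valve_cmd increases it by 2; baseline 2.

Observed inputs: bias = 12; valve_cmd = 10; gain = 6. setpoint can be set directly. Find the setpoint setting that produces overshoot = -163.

setpoint = -6

Substituting into the mix_ratio equation gives mix_ratio = -9*setpoint + 4.
Substituting into the flow equation gives flow = -27*setpoint - 1.
Substituting into the overshoot equation gives overshoot = 27*setpoint - 1.
Solve 27*setpoint - 1 = -163: setpoint = (-163 + 1) / 27 = -6.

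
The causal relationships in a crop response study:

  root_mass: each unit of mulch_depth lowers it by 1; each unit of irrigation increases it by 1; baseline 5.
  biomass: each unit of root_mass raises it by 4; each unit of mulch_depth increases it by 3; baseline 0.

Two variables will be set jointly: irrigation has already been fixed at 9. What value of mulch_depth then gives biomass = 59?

With irrigation held at 9:
Substituting into the root_mass equation gives root_mass = -mulch_depth + 14.
Substituting into the biomass equation gives biomass = -mulch_depth + 56.
Solve -mulch_depth + 56 = 59: mulch_depth = (59 - 56) / -1 = -3.

mulch_depth = -3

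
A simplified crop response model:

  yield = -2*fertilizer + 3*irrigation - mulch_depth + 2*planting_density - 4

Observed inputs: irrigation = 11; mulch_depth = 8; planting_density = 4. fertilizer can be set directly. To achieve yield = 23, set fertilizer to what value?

fertilizer = 3

Substituting into the yield equation gives yield = -2*fertilizer + 29.
Solve -2*fertilizer + 29 = 23: fertilizer = (23 - 29) / -2 = 3.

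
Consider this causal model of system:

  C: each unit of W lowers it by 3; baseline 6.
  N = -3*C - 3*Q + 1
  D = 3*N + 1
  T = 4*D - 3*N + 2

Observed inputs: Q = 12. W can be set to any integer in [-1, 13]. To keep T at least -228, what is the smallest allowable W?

W = 3

Substituting into the N equation gives N = 9*W - 53.
Substituting into the D equation gives D = 27*W - 158.
T becomes 81*W - 471.
Require 81*W - 471 ≥ -228, so W ≥ 3.
The smallest integer in [-1, 13] satisfying this is 3.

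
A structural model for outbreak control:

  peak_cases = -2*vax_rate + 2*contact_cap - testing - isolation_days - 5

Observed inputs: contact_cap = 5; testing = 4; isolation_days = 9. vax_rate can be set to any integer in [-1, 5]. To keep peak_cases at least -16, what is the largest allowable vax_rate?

vax_rate = 4

Substituting into the peak_cases equation gives peak_cases = -2*vax_rate - 8.
Require -2*vax_rate - 8 ≥ -16, so vax_rate ≤ 4.
The largest integer in [-1, 5] satisfying this is 4.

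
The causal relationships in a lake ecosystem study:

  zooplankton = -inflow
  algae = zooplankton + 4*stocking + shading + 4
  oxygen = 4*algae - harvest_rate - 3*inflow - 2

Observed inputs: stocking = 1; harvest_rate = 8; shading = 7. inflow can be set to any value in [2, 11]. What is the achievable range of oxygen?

-27 to 36

Substituting into the algae equation gives algae = -inflow + 15.
Substituting into the oxygen equation gives oxygen = -7*inflow + 50.
Linear in inflow, so extremes are at the endpoints: inflow = 2 gives oxygen = 36; inflow = 11 gives oxygen = -27.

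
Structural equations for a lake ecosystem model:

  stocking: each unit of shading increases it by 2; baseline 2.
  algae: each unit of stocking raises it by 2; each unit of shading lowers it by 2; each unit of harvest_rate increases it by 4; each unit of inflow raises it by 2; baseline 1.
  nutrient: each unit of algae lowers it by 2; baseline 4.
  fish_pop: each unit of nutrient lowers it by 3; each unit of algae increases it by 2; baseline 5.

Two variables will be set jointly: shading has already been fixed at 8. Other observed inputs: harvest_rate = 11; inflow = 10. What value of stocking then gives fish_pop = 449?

stocking = 4

With shading held at 8:
Intervening on stocking fixes its value directly, overriding its dependence on shading.
Substituting into the algae equation gives algae = 2*stocking + 49.
nutrient becomes -4*stocking - 94.
This gives fish_pop = 16*stocking + 385.
Solve 16*stocking + 385 = 449: stocking = (449 - 385) / 16 = 4.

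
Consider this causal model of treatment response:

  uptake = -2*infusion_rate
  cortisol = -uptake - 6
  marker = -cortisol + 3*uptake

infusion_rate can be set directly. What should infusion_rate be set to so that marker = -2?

infusion_rate = 1

Substituting into the cortisol equation gives cortisol = 2*infusion_rate - 6.
So marker = -8*infusion_rate + 6.
Solve -8*infusion_rate + 6 = -2: infusion_rate = (-2 - 6) / -8 = 1.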